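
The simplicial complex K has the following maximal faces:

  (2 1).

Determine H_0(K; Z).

Fix the vertex order 1 < 2 and write every simplex with vertices in increasing order. Then dim K = 1 and the simplices of K are:

  0-simplices (2): [1], [2]
  1-simplices (1): [1,2]

Hence C_0 ≅ Z^2, C_1 ≅ Z^1.

∂_1: C_1 → C_0 sends each edge [p,q] (with p < q) to q − p. For instance
  ∂[1,2] = [2] − [1].
The resulting 2×1 matrix has rank 1, and its Smith normal form has invariant factors (1).

Computing H_k = (kernel of ∂_k) / (image of ∂_{k+1}):

  H_0: rank C_0 − rank ∂_1 = 2 − 1 = 1, and the invariant factors of ∂_1 are all 1, so H_0 ≅ Z.

H_0 ≅ Z.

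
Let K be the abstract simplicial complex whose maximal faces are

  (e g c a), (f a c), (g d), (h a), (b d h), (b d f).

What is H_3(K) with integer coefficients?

Take the total order a < b < c < d < e < f < g < h on the vertex set. Then K (dimension 3) consists of the simplices:

  0-simplices (8): a, b, c, d, e, f, g, h
  1-simplices (15): ac, ae, af, ag, ah, bd, bf, bh, ce, cf, cg, df, dg, dh, eg
  2-simplices (7): ace, acf, acg, aeg, bdf, bdh, ceg
  3-simplices (1): aceg

Hence C_0 ≅ Z^8, C_1 ≅ Z^15, C_2 ≅ Z^7, C_3 ≅ Z^1.

Boundary ∂_1: C_1 → C_0 maps an edge to its endpoints' difference, ∂[p,q] = q − p. For instance
  ∂ce = e − c.
As a 8×15 matrix over Z this has rank 7, with invariant factors (1,1,1,1,1,1,1).

Boundary ∂_2: C_2 → C_1 sends each 2-simplex [p,q,r] to [q,r] − [p,r] + [p,q]. For instance
  ∂ace = ce − ae + ac,
  ∂aeg = eg − ag + ae.
The resulting 15×7 matrix has rank 6, and its Smith normal form has invariant factors (1,1,1,1,1,1).

Boundary ∂_3: C_3 → C_2 sends each 3-simplex σ to the alternating sum Σ_i (−1)^i (σ with its i-th vertex removed). For instance
  ∂aceg = ceg − aeg + acg − ace.
This gives a 7×1 integer matrix of rank 1; reducing to Smith normal form yields diagonal entries (1).

Now H_k = ker ∂_k / im ∂_{k+1}, so:

  H_3: rank ker ∂_3 − rank ∂_4 = (1 − 1) − 0 = 0, and there is no ∂_4, so H_3 = 0.

H_3 ≅ 0.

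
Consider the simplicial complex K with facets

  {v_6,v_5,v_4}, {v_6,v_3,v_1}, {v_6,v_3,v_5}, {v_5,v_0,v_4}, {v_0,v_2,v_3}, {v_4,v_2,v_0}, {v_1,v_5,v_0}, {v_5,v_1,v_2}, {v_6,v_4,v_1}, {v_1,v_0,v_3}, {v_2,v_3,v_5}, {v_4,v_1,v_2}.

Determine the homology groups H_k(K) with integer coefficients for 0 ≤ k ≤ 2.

Fix the vertex order v_0 < v_1 < v_2 < v_3 < v_4 < v_5 < v_6 and write every simplex with vertices in increasing order. Then dim K = 2 and the simplices of K are:

  0-simplices (7): [v_0], [v_1], [v_2], [v_3], [v_4], [v_5], [v_6]
  1-simplices (18): (18 of them)
  2-simplices (12): (12 of them)

so the chain groups are C_0 ≅ Z^7, C_1 ≅ Z^18, C_2 ≅ Z^12.

The boundary map ∂_1: C_1 → C_0 is given by ∂[p,q] = [q] − [p]. For instance
  ∂[v_0,v_3] = [v_3] − [v_0].
The resulting 7×18 matrix has rank 6, and its Smith normal form has invariant factors (1,1,1,1,1,1).

∂_2: C_2 → C_1 maps a triangle to the signed sum of its edges. For instance
  ∂[v_0,v_2,v_3] = [v_2,v_3] − [v_0,v_3] + [v_0,v_2],
  ∂[v_1,v_2,v_5] = [v_2,v_5] − [v_1,v_5] + [v_1,v_2].
The resulting 18×12 matrix has rank 12, and its Smith normal form has invariant factors (1,1,1,1,1,1,1,1,1,1,1,2).

Reading off H_k = ker ∂_k / im ∂_{k+1}:

  H_0: rank C_0 − rank ∂_1 = 7 − 6 = 1, and the invariant factors of ∂_1 are all 1, so H_0 = Z.
  H_1: rank ker ∂_1 − rank ∂_2 = (18 − 6) − 12 = 0, and ∂_2 has invariant factor 2 > 1, so H_1 = Z_2.
  H_2: rank ker ∂_2 − rank ∂_3 = (12 − 12) − 0 = 0, and there is no ∂_3, so H_2 = 0.

H_0 = Z,  H_1 = Z_2,  H_2 = 0.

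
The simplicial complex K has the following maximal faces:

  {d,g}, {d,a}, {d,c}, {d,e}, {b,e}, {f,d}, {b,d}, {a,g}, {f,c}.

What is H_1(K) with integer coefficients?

Order the vertices as a < b < c < d < e < f < g. Listing each simplex with vertices in this order, K has dimension 1 with simplices:

  0-simplices (7): a, b, c, d, e, f, g
  1-simplices (9): ad, ag, bd, be, cd, cf, de, df, dg

Hence C_0 ≅ Z^7, C_1 ≅ Z^9.

Boundary ∂_1: C_1 → C_0 is given by ∂[p,q] = [q] − [p]. For instance
  ∂cf = f − c.
This gives a 7×9 integer matrix of rank 6; reducing to Smith normal form yields diagonal entries (1,1,1,1,1,1).

From H_k ≅ ker(∂_k) / im(∂_{k+1}) we obtain:

  H_1: rank ker ∂_1 − rank ∂_2 = (9 − 6) − 0 = 3, and there is no ∂_2, so H_1 = Z^3.

(K is a triangulation of a wedge of 3 circles.)

H_1 ≅ Z^3.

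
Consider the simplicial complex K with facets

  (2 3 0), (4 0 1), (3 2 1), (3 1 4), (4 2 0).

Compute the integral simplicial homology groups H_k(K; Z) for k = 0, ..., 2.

H_0 = Z,  H_1 = Z,  H_2 = 0.

Order the vertices as 0 < 1 < 2 < 3 < 4. Listing each simplex with vertices in this order, K has dimension 2 with simplices:

  0-simplices (5): [0], [1], [2], [3], [4]
  1-simplices (10): [0,1], [0,2], [0,3], [0,4], [1,2], [1,3], [1,4], [2,3], [2,4], [3,4]
  2-simplices (5): [0,1,4], [0,2,3], [0,2,4], [1,2,3], [1,3,4]

Hence C_0 ≅ Z^5, C_1 ≅ Z^10, C_2 ≅ Z^5.

∂_1: C_1 → C_0 sends each edge [p,q] (with p < q) to q − p. For instance
  ∂[0,4] = [4] − [0].
The 5×10 boundary matrix has rank 4 and Smith normal form diag(1,1,1,1).

∂_2: C_2 → C_1 acts by ∂[p,q,r] = [q,r] − [p,r] + [p,q]. For instance
  ∂[1,2,3] = [2,3] − [1,3] + [1,2],
  ∂[0,2,4] = [2,4] − [0,4] + [0,2].
As a 10×5 matrix over Z this has rank 5, with invariant factors (1,1,1,1,1).

Computing H_k = (kernel of ∂_k) / (image of ∂_{k+1}):

  H_0: rank C_0 − rank ∂_1 = 5 − 4 = 1, and the invariant factors of ∂_1 are all 1, so H_0 = Z.
  H_1: rank ker ∂_1 − rank ∂_2 = (10 − 4) − 5 = 1, and the invariant factors of ∂_2 are all 1, so H_1 = Z.
  H_2: rank ker ∂_2 − rank ∂_3 = (5 − 5) − 0 = 0, and there is no ∂_3, so H_2 = 0.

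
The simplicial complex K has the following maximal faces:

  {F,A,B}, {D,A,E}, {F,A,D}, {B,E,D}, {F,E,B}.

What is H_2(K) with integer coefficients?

Take the total order A < B < D < E < F on the vertex set. Then K (dimension 2) consists of the simplices:

  0-simplices (5): A, B, D, E, F
  1-simplices (10): AB, AD, AE, AF, BD, BE, BF, DE, DF, EF
  2-simplices (5): ABF, ADE, ADF, BDE, BEF

giving chain groups C_0 ≅ Z^5, C_1 ≅ Z^10, C_2 ≅ Z^5.

Boundary ∂_1: C_1 → C_0 sends each edge [p,q] (with p < q) to q − p. For instance
  ∂EF = F − E.
As a 5×10 matrix over Z this has rank 4, with invariant factors (1,1,1,1).

Boundary ∂_2: C_2 → C_1 acts by ∂[p,q,r] = [q,r] − [p,r] + [p,q]. For instance
  ∂ADF = DF − AF + AD,
  ∂ADE = DE − AE + AD.
As a 10×5 matrix over Z this has rank 5, with invariant factors (1,1,1,1,1).

Now H_k = ker ∂_k / im ∂_{k+1}, so:

  H_2: rank ker ∂_2 − rank ∂_3 = (5 − 5) − 0 = 0, and there is no ∂_3, so H_2 = 0.

H_2 = 0.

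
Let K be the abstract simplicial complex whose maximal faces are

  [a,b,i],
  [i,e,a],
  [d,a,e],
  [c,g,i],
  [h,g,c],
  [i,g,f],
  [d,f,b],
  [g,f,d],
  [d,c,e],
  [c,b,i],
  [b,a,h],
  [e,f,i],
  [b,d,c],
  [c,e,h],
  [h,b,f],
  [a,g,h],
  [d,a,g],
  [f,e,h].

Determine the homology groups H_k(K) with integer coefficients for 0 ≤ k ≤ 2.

K has 9 vertices, 27 edges, 18 triangles.
rank ∂_0 = 0, rank ∂_1 = 8 ⇒ b_0 = 9 − 0 − 8 = 1; all invariant factors of ∂_1 are 1 so no torsion. So H_0 = Z.
rank ∂_1 = 8, rank ∂_2 = 17 ⇒ b_1 = 27 − 8 − 17 = 2; all invariant factors of ∂_2 are 1 so no torsion. So H_1 = Z^2.
rank ∂_2 = 17, rank ∂_3 = 0 ⇒ b_2 = 18 − 17 − 0 = 1. So H_2 = Z.

H_0 ≅ Z,  H_1 ≅ Z^2,  H_2 ≅ Z.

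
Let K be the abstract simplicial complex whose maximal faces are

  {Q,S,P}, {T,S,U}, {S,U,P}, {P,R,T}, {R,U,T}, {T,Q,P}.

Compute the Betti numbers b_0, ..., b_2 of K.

b_0 = 1, b_1 = 1, b_2 = 0.

Fix the vertex order P < Q < R < S < T < U and write every simplex with vertices in increasing order. Then dim K = 2 and the simplices of K are:

  0-simplices (6): P, Q, R, S, T, U
  1-simplices (12): PQ, PR, PS, PT, PU, QS, QT, RT, RU, ST, SU, TU
  2-simplices (6): PQS, PQT, PRT, PSU, RTU, STU

Hence C_0 ≅ Z^6, C_1 ≅ Z^12, C_2 ≅ Z^6.

∂_1: C_1 → C_0 is given by ∂[p,q] = [q] − [p].
This gives a 6×12 integer matrix of rank 5; reducing to Smith normal form yields diagonal entries (1,1,1,1,1).

The boundary map ∂_2: C_2 → C_1 acts by ∂[p,q,r] = [q,r] − [p,r] + [p,q]. For instance
  ∂PSU = SU − PU + PS,
  ∂PRT = RT − PT + PR.
This gives a 12×6 integer matrix of rank 6; reducing to Smith normal form yields diagonal entries (1,1,1,1,1,1).

Reading off H_k = ker ∂_k / im ∂_{k+1}:

  H_0: rank C_0 − rank ∂_1 = 6 − 5 = 1, and the invariant factors of ∂_1 are all 1, so H_0 = Z.
  H_1: rank ker ∂_1 − rank ∂_2 = (12 − 5) − 6 = 1, and the invariant factors of ∂_2 are all 1, so H_1 = Z.
  H_2: rank ker ∂_2 − rank ∂_3 = (6 − 6) − 0 = 0, and there is no ∂_3, so H_2 = 0.

Hence the Betti numbers are b_0 = 1, b_1 = 1, b_2 = 0.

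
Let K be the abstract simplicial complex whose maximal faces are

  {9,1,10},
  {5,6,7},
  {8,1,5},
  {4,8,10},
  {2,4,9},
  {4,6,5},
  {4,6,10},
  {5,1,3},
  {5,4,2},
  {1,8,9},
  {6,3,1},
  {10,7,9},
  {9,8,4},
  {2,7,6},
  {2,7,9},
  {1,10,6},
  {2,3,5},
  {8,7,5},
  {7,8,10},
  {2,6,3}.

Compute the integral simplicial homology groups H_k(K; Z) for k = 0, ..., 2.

Fix the vertex order 1 < 2 < 3 < 4 < 5 < 6 < 7 < 8 < 9 < 10 and write every simplex with vertices in increasing order. Then dim K = 2 and the simplices of K are:

  0-simplices (10): [1], [2], [3], [4], [5], [6], [7], [8], [9], [10]
  1-simplices (30): (30 of them)
  2-simplices (20): (20 of them)

Hence C_0 ≅ Z^10, C_1 ≅ Z^30, C_2 ≅ Z^20.

Boundary ∂_1: C_1 → C_0 sends each edge [p,q] (with p < q) to q − p. For instance
  ∂[8,10] = [10] − [8].
The 10×30 boundary matrix has rank 9 and Smith normal form diag(1,1,1,1,1,1,1,1,1).

Boundary ∂_2: C_2 → C_1 sends each 2-simplex [p,q,r] to [q,r] − [p,r] + [p,q]. For instance
  ∂[7,8,10] = [8,10] − [7,10] + [7,8],
  ∂[5,6,7] = [6,7] − [5,7] + [5,6].
This gives a 30×20 integer matrix of rank 20; reducing to Smith normal form yields diagonal entries (1,1,1,1,1,1,1,1,1,1,1,1,1,1,1,1,1,1,1,2).

Reading off H_k = ker ∂_k / im ∂_{k+1}:

  H_0: rank C_0 − rank ∂_1 = 10 − 9 = 1, and the invariant factors of ∂_1 are all 1, so H_0 ≅ Z.
  H_1: rank ker ∂_1 − rank ∂_2 = (30 − 9) − 20 = 1, and ∂_2 has invariant factor 2 > 1, so H_1 ≅ Z ⊕ Z_2.
  H_2: rank ker ∂_2 − rank ∂_3 = (20 − 20) − 0 = 0, and there is no ∂_3, so H_2 ≅ 0.

As a check, the Euler characteristic is 10 − 30 + 20 = 0, which agrees with 1 − 1 + 0 = 0.
(K is a triangulation of the Klein bottle.)

H_0 ≅ Z,  H_1 ≅ Z ⊕ Z_2,  H_2 = 0.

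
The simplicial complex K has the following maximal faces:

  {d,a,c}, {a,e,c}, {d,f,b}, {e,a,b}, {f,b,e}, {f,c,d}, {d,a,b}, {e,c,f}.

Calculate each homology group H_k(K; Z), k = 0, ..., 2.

Fix the vertex order a < b < c < d < e < f and write every simplex with vertices in increasing order. Then dim K = 2 and the simplices of K are:

  0-simplices (6): a, b, c, d, e, f
  1-simplices (12): ab, ac, ad, ae, bd, be, bf, cd, ce, cf, df, ef
  2-simplices (8): abd, abe, acd, ace, bdf, bef, cdf, cef

Hence C_0 ≅ Z^6, C_1 ≅ Z^12, C_2 ≅ Z^8.

The boundary map ∂_1: C_1 → C_0 maps an edge to its endpoints' difference, ∂[p,q] = q − p. For instance
  ∂ab = b − a.
The resulting 6×12 matrix has rank 5, and its Smith normal form has invariant factors (1,1,1,1,1).

The boundary map ∂_2: C_2 → C_1 maps a triangle to the signed sum of its edges. For instance
  ∂cdf = df − cf + cd,
  ∂acd = cd − ad + ac.
As a 12×8 matrix over Z this has rank 7, with invariant factors (1,1,1,1,1,1,1).

Computing H_k = (kernel of ∂_k) / (image of ∂_{k+1}):

  H_0: rank C_0 − rank ∂_1 = 6 − 5 = 1, and the invariant factors of ∂_1 are all 1, so H_0 ≅ Z.
  H_1: rank ker ∂_1 − rank ∂_2 = (12 − 5) − 7 = 0, and the invariant factors of ∂_2 are all 1, so H_1 ≅ 0.
  H_2: rank ker ∂_2 − rank ∂_3 = (8 − 7) − 0 = 1, and there is no ∂_3, so H_2 ≅ Z.

As a check, the Euler characteristic is 6 − 12 + 8 = 2, which agrees with 1 − 0 + 1 = 2.
(K is a triangulation of the 2-sphere S^2.)

H_0 = Z,  H_1 = 0,  H_2 = Z.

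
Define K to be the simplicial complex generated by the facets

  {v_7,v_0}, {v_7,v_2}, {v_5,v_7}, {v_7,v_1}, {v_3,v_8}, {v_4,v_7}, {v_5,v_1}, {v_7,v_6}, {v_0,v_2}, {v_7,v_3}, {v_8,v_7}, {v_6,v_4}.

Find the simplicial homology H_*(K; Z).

Fix the vertex order v_0 < v_1 < v_2 < v_3 < v_4 < v_5 < v_6 < v_7 < v_8 and write every simplex with vertices in increasing order. Then dim K = 1 and the simplices of K are:

  0-simplices (9): [v_0], [v_1], [v_2], [v_3], [v_4], [v_5], [v_6], [v_7], [v_8]
  1-simplices (12): [v_0,v_2], [v_0,v_7], [v_1,v_5], [v_1,v_7], [v_2,v_7], [v_3,v_7], [v_3,v_8], [v_4,v_6], [v_4,v_7], [v_5,v_7], [v_6,v_7], [v_7,v_8]

so the chain groups are C_0 ≅ Z^9, C_1 ≅ Z^12.

Boundary ∂_1: C_1 → C_0 sends each edge [p,q] (with p < q) to q − p. For instance
  ∂[v_6,v_7] = [v_7] − [v_6].
The resulting 9×12 matrix has rank 8, and its Smith normal form has invariant factors (1,1,1,1,1,1,1,1).

Reading off H_k = ker ∂_k / im ∂_{k+1}:

  H_0: rank C_0 − rank ∂_1 = 9 − 8 = 1, and the invariant factors of ∂_1 are all 1, so H_0 ≅ Z.
  H_1: rank ker ∂_1 − rank ∂_2 = (12 − 8) − 0 = 4, and there is no ∂_2, so H_1 ≅ Z^4.

As a check, the Euler characteristic is 9 − 12 = -3, which agrees with 1 − 4 = -3.
(K is a triangulation of a wedge of 4 circles.)

H_0 = Z,  H_1 = Z^4.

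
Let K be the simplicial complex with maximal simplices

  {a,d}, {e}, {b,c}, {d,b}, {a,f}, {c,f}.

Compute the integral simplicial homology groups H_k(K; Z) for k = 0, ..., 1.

Order the vertices as a < b < c < d < e < f. Listing each simplex with vertices in this order, K has dimension 1 with simplices:

  0-simplices (6): a, b, c, d, e, f
  1-simplices (5): ad, af, bc, bd, cf

giving chain groups C_0 ≅ Z^6, C_1 ≅ Z^5.

Boundary ∂_1: C_1 → C_0 is given by ∂[p,q] = [q] − [p].
This gives a 6×5 integer matrix of rank 4; reducing to Smith normal form yields diagonal entries (1,1,1,1).

Reading off H_k = ker ∂_k / im ∂_{k+1}:

  H_0: rank C_0 − rank ∂_1 = 6 − 4 = 2, and the invariant factors of ∂_1 are all 1, so H_0 ≅ Z^2.
  H_1: rank ker ∂_1 − rank ∂_2 = (5 − 4) − 0 = 1, and there is no ∂_2, so H_1 ≅ Z.

H_0 ≅ Z^2,  H_1 ≅ Z.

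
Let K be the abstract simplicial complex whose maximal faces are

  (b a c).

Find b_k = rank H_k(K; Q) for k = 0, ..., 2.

b_0 = 1, b_1 = 0, b_2 = 0.

We work with the vertex ordering a < b < c. The simplices of K, each written with vertices in increasing order, are:

  0-simplices (3): a, b, c
  1-simplices (3): ab, ac, bc
  2-simplices (1): abc

Hence C_0 ≅ Z^3, C_1 ≅ Z^3, C_2 ≅ Z^1.

The boundary map ∂_1: C_1 → C_0 sends each edge [p,q] (with p < q) to q − p.
As a 3×3 matrix over Z this has rank 2, with invariant factors (1,1).

∂_2: C_2 → C_1 sends each 2-simplex [p,q,r] to [q,r] − [p,r] + [p,q]. For instance
  ∂abc = bc − ac + ab.
This gives a 3×1 integer matrix of rank 1; reducing to Smith normal form yields diagonal entries (1).

Computing H_k = (kernel of ∂_k) / (image of ∂_{k+1}):

  H_0: rank C_0 − rank ∂_1 = 3 − 2 = 1, and the invariant factors of ∂_1 are all 1, so H_0 ≅ Z.
  H_1: rank ker ∂_1 − rank ∂_2 = (3 − 2) − 1 = 0, and the invariant factors of ∂_2 are all 1, so H_1 ≅ 0.
  H_2: rank ker ∂_2 − rank ∂_3 = (1 − 1) − 0 = 0, and there is no ∂_3, so H_2 ≅ 0.

As a check, the Euler characteristic is 3 − 3 + 1 = 1, which agrees with 1 − 0 + 0 = 1.
(K is a triangulation of the 2-simplex.)

Hence the Betti numbers are b_0 = 1, b_1 = 0, b_2 = 0.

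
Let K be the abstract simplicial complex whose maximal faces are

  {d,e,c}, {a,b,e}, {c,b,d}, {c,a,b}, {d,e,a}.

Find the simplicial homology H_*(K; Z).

H_0 = Z,  H_1 = Z,  H_2 = 0.

We work with the vertex ordering a < b < c < d < e. The simplices of K, each written with vertices in increasing order, are:

  0-simplices (5): a, b, c, d, e
  1-simplices (10): ab, ac, ad, ae, bc, bd, be, cd, ce, de
  2-simplices (5): abc, abe, ade, bcd, cde

giving chain groups C_0 ≅ Z^5, C_1 ≅ Z^10, C_2 ≅ Z^5.

Boundary ∂_1: C_1 → C_0 is given by ∂[p,q] = [q] − [p]. For instance
  ∂bc = c − b.
This gives a 5×10 integer matrix of rank 4; reducing to Smith normal form yields diagonal entries (1,1,1,1).

∂_2: C_2 → C_1 acts by ∂[p,q,r] = [q,r] − [p,r] + [p,q]. For instance
  ∂ade = de − ae + ad,
  ∂abc = bc − ac + ab.
The 10×5 boundary matrix has rank 5 and Smith normal form diag(1,1,1,1,1).

From H_k ≅ ker(∂_k) / im(∂_{k+1}) we obtain:

  H_0: rank C_0 − rank ∂_1 = 5 − 4 = 1, and the invariant factors of ∂_1 are all 1, so H_0 = Z.
  H_1: rank ker ∂_1 − rank ∂_2 = (10 − 4) − 5 = 1, and the invariant factors of ∂_2 are all 1, so H_1 = Z.
  H_2: rank ker ∂_2 − rank ∂_3 = (5 − 5) − 0 = 0, and there is no ∂_3, so H_2 = 0.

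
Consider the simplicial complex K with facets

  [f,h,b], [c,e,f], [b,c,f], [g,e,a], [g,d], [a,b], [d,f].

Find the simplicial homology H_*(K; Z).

Fix the vertex order a < b < c < d < e < f < g < h and write every simplex with vertices in increasing order. Then dim K = 2 and the simplices of K are:

  0-simplices (8): a, b, c, d, e, f, g, h
  1-simplices (13): ab, ae, ag, bc, bf, bh, ce, cf, df, dg, ef, eg, fh
  2-simplices (4): aeg, bcf, bfh, cef

Hence C_0 ≅ Z^8, C_1 ≅ Z^13, C_2 ≅ Z^4.

∂_1: C_1 → C_0 is given by ∂[p,q] = [q] − [p].
The resulting 8×13 matrix has rank 7, and its Smith normal form has invariant factors (1,1,1,1,1,1,1).

The boundary map ∂_2: C_2 → C_1 acts by ∂[p,q,r] = [q,r] − [p,r] + [p,q]. For instance
  ∂bcf = cf − bf + bc,
  ∂aeg = eg − ag + ae.
This gives a 13×4 integer matrix of rank 4; reducing to Smith normal form yields diagonal entries (1,1,1,1).

Computing H_k = (kernel of ∂_k) / (image of ∂_{k+1}):

  H_0: rank C_0 − rank ∂_1 = 8 − 7 = 1, and the invariant factors of ∂_1 are all 1, so H_0 ≅ Z.
  H_1: rank ker ∂_1 − rank ∂_2 = (13 − 7) − 4 = 2, and the invariant factors of ∂_2 are all 1, so H_1 ≅ Z^2.
  H_2: rank ker ∂_2 − rank ∂_3 = (4 − 4) − 0 = 0, and there is no ∂_3, so H_2 ≅ 0.

H_0 ≅ Z,  H_1 ≅ Z^2,  H_2 = 0.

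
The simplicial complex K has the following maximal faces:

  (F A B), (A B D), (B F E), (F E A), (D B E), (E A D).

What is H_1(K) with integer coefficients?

H_1 ≅ 0.

Take the total order A < B < D < E < F on the vertex set. Then K (dimension 2) consists of the simplices:

  0-simplices (5): A, B, D, E, F
  1-simplices (9): AB, AD, AE, AF, BD, BE, BF, DE, EF
  2-simplices (6): ABD, ABF, ADE, AEF, BDE, BEF

giving chain groups C_0 ≅ Z^5, C_1 ≅ Z^9, C_2 ≅ Z^6.

∂_1: C_1 → C_0 is given by ∂[p,q] = [q] − [p]. For instance
  ∂BD = D − B.
This gives a 5×9 integer matrix of rank 4; reducing to Smith normal form yields diagonal entries (1,1,1,1).

The boundary map ∂_2: C_2 → C_1 sends each 2-simplex [p,q,r] to [q,r] − [p,r] + [p,q]. For instance
  ∂BEF = EF − BF + BE,
  ∂BDE = DE − BE + BD.
This gives a 9×6 integer matrix of rank 5; reducing to Smith normal form yields diagonal entries (1,1,1,1,1).

From H_k ≅ ker(∂_k) / im(∂_{k+1}) we obtain:

  H_1: rank ker ∂_1 − rank ∂_2 = (9 − 4) − 5 = 0, and the invariant factors of ∂_2 are all 1, so H_1 = 0.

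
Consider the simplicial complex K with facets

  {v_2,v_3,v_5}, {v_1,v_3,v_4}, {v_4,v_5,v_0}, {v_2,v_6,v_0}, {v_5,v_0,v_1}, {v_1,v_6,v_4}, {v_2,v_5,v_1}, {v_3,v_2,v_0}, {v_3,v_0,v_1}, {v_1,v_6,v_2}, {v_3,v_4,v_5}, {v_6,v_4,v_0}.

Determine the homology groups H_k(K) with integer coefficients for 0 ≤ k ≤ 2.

Order the vertices as v_0 < v_1 < v_2 < v_3 < v_4 < v_5 < v_6. Listing each simplex with vertices in this order, K has dimension 2 with simplices:

  0-simplices (7): [v_0], [v_1], [v_2], [v_3], [v_4], [v_5], [v_6]
  1-simplices (18): (18 of them)
  2-simplices (12): (12 of them)

so the chain groups are C_0 ≅ Z^7, C_1 ≅ Z^18, C_2 ≅ Z^12.

Boundary ∂_1: C_1 → C_0 sends each edge [p,q] (with p < q) to q − p. For instance
  ∂[v_3,v_4] = [v_4] − [v_3].
As a 7×18 matrix over Z this has rank 6, with invariant factors (1,1,1,1,1,1).

∂_2: C_2 → C_1 sends each 2-simplex [p,q,r] to [q,r] − [p,r] + [p,q]. For instance
  ∂[v_1,v_3,v_4] = [v_3,v_4] − [v_1,v_4] + [v_1,v_3],
  ∂[v_0,v_1,v_3] = [v_1,v_3] − [v_0,v_3] + [v_0,v_1].
As a 18×12 matrix over Z this has rank 12, with invariant factors (1,1,1,1,1,1,1,1,1,1,1,2).

Computing H_k = (kernel of ∂_k) / (image of ∂_{k+1}):

  H_0: rank C_0 − rank ∂_1 = 7 − 6 = 1, and the invariant factors of ∂_1 are all 1, so H_0 ≅ Z.
  H_1: rank ker ∂_1 − rank ∂_2 = (18 − 6) − 12 = 0, and ∂_2 has invariant factor 2 > 1, so H_1 ≅ Z/2Z.
  H_2: rank ker ∂_2 − rank ∂_3 = (12 − 12) − 0 = 0, and there is no ∂_3, so H_2 ≅ 0.

As a check, the Euler characteristic is 7 − 18 + 12 = 1, which agrees with 1 − 0 + 0 = 1.
(K is a triangulation of the real projective plane RP^2.)

H_0 = Z,  H_1 = Z/2Z,  H_2 = 0.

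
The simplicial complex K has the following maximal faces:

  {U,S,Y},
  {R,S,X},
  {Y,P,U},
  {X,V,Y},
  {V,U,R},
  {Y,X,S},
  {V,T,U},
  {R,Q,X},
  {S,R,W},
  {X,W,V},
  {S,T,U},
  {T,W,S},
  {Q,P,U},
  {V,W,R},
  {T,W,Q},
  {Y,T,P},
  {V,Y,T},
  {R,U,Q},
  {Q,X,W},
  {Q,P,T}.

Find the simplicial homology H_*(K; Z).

We work with the vertex ordering P < Q < R < S < T < U < V < W < X < Y. The simplices of K, each written with vertices in increasing order, are:

  0-simplices (10): P, Q, R, S, T, U, V, W, X, Y
  1-simplices (30): PQ, PT, PU, PY, QR, QT, QU, QW, QX, RS, RU, RV, RW, RX, ST, SU, SW, SX, SY, TU, TV, TW, TY, UV, UY, VW, VX, VY, WX, XY
  2-simplices (20): PQT, PQU, PTY, PUY, QRU, QRX, QTW, QWX, RSW, RSX, RUV, RVW, STU, STW, SUY, SXY, TUV, TVY, VWX, VXY

Hence C_0 ≅ Z^10, C_1 ≅ Z^30, C_2 ≅ Z^20.

Boundary ∂_1: C_1 → C_0 maps an edge to its endpoints' difference, ∂[p,q] = q − p. For instance
  ∂VX = X − V.
As a 10×30 matrix over Z this has rank 9, with invariant factors (1,1,1,1,1,1,1,1,1).

The boundary map ∂_2: C_2 → C_1 maps a triangle to the signed sum of its edges. For instance
  ∂TVY = VY − TY + TV,
  ∂RUV = UV − RV + RU.
The resulting 30×20 matrix has rank 20, and its Smith normal form has invariant factors (1,1,1,1,1,1,1,1,1,1,1,1,1,1,1,1,1,1,1,2).

Computing H_k = (kernel of ∂_k) / (image of ∂_{k+1}):

  H_0: rank C_0 − rank ∂_1 = 10 − 9 = 1, and the invariant factors of ∂_1 are all 1, so H_0 ≅ Z.
  H_1: rank ker ∂_1 − rank ∂_2 = (30 − 9) − 20 = 1, and ∂_2 has invariant factor 2 > 1, so H_1 ≅ Z ⊕ Z/2Z.
  H_2: rank ker ∂_2 − rank ∂_3 = (20 − 20) − 0 = 0, and there is no ∂_3, so H_2 ≅ 0.

H_0 ≅ Z,  H_1 ≅ Z ⊕ Z/2Z,  H_2 = 0.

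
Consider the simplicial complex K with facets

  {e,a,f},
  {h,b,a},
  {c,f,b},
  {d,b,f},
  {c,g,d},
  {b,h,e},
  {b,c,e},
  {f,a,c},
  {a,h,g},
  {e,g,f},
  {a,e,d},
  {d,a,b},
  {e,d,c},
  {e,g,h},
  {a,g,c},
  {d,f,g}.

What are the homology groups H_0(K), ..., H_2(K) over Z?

H_0 ≅ Z,  H_1 ≅ Z^2,  H_2 ≅ Z.

K has 8 vertices, 24 edges, 16 triangles.
rank ∂_0 = 0, rank ∂_1 = 7 ⇒ b_0 = 8 − 0 − 7 = 1; all invariant factors of ∂_1 are 1 so no torsion. So H_0 = Z.
rank ∂_1 = 7, rank ∂_2 = 15 ⇒ b_1 = 24 − 7 − 15 = 2; all invariant factors of ∂_2 are 1 so no torsion. So H_1 = Z^2.
rank ∂_2 = 15, rank ∂_3 = 0 ⇒ b_2 = 16 − 15 − 0 = 1. So H_2 = Z.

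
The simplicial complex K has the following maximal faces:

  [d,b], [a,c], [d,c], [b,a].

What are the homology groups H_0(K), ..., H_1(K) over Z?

Fix the vertex order a < b < c < d and write every simplex with vertices in increasing order. Then dim K = 1 and the simplices of K are:

  0-simplices (4): a, b, c, d
  1-simplices (4): ab, ac, bd, cd

so the chain groups are C_0 ≅ Z^4, C_1 ≅ Z^4.

The boundary map ∂_1: C_1 → C_0 sends each edge [p,q] (with p < q) to q − p. For instance
  ∂ac = c − a.
As a 4×4 matrix over Z this has rank 3, with invariant factors (1,1,1).

Now H_k = ker ∂_k / im ∂_{k+1}, so:

  H_0: rank C_0 − rank ∂_1 = 4 − 3 = 1, and the invariant factors of ∂_1 are all 1, so H_0 ≅ Z.
  H_1: rank ker ∂_1 − rank ∂_2 = (4 − 3) − 0 = 1, and there is no ∂_2, so H_1 ≅ Z.

H_0 = Z,  H_1 = Z.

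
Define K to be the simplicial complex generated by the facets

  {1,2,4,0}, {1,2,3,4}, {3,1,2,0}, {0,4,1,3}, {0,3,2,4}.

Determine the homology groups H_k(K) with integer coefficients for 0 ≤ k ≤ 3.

H_0 = Z,  H_1 = 0,  H_2 = 0,  H_3 = Z.

Take the total order 0 < 1 < 2 < 3 < 4 on the vertex set. Then K (dimension 3) consists of the simplices:

  0-simplices (5): [0], [1], [2], [3], [4]
  1-simplices (10): [0,1], [0,2], [0,3], [0,4], [1,2], [1,3], [1,4], [2,3], [2,4], [3,4]
  2-simplices (10): [0,1,2], [0,1,3], [0,1,4], [0,2,3], [0,2,4], [0,3,4], [1,2,3], [1,2,4], [1,3,4], [2,3,4]
  3-simplices (5): [0,1,2,3], [0,1,2,4], [0,1,3,4], [0,2,3,4], [1,2,3,4]

so the chain groups are C_0 ≅ Z^5, C_1 ≅ Z^10, C_2 ≅ Z^10, C_3 ≅ Z^5.

The boundary map ∂_1: C_1 → C_0 maps an edge to its endpoints' difference, ∂[p,q] = q − p. For instance
  ∂[2,4] = [4] − [2].
The resulting 5×10 matrix has rank 4, and its Smith normal form has invariant factors (1,1,1,1).

∂_2: C_2 → C_1 acts by ∂[p,q,r] = [q,r] − [p,r] + [p,q]. For instance
  ∂[0,3,4] = [3,4] − [0,4] + [0,3],
  ∂[0,1,4] = [1,4] − [0,4] + [0,1].
As a 10×10 matrix over Z this has rank 6, with invariant factors (1,1,1,1,1,1).

∂_3: C_3 → C_2 sends each 3-simplex σ to the alternating sum Σ_i (−1)^i (σ with its i-th vertex removed). For instance
  ∂[0,1,2,3] = [1,2,3] − [0,2,3] + [0,1,3] − [0,1,2],
  ∂[0,2,3,4] = [2,3,4] − [0,3,4] + [0,2,4] − [0,2,3].
The resulting 10×5 matrix has rank 4, and its Smith normal form has invariant factors (1,1,1,1).

Computing H_k = (kernel of ∂_k) / (image of ∂_{k+1}):

  H_0: rank C_0 − rank ∂_1 = 5 − 4 = 1, and the invariant factors of ∂_1 are all 1, so H_0 = Z.
  H_1: rank ker ∂_1 − rank ∂_2 = (10 − 4) − 6 = 0, and the invariant factors of ∂_2 are all 1, so H_1 = 0.
  H_2: rank ker ∂_2 − rank ∂_3 = (10 − 6) − 4 = 0, and the invariant factors of ∂_3 are all 1, so H_2 = 0.
  H_3: rank ker ∂_3 − rank ∂_4 = (5 − 4) − 0 = 1, and there is no ∂_4, so H_3 = Z.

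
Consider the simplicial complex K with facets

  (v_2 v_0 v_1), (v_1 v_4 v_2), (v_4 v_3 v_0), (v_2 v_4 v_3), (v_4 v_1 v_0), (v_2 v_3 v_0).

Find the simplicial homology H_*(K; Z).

Fix the vertex order v_0 < v_1 < v_2 < v_3 < v_4 and write every simplex with vertices in increasing order. Then dim K = 2 and the simplices of K are:

  0-simplices (5): [v_0], [v_1], [v_2], [v_3], [v_4]
  1-simplices (9): [v_0,v_1], [v_0,v_2], [v_0,v_3], [v_0,v_4], [v_1,v_2], [v_1,v_4], [v_2,v_3], [v_2,v_4], [v_3,v_4]
  2-simplices (6): [v_0,v_1,v_2], [v_0,v_1,v_4], [v_0,v_2,v_3], [v_0,v_3,v_4], [v_1,v_2,v_4], [v_2,v_3,v_4]

giving chain groups C_0 ≅ Z^5, C_1 ≅ Z^9, C_2 ≅ Z^6.

∂_1: C_1 → C_0 is given by ∂[p,q] = [q] − [p]. For instance
  ∂[v_1,v_2] = [v_2] − [v_1].
The resulting 5×9 matrix has rank 4, and its Smith normal form has invariant factors (1,1,1,1).

Boundary ∂_2: C_2 → C_1 maps a triangle to the signed sum of its edges. For instance
  ∂[v_2,v_3,v_4] = [v_3,v_4] − [v_2,v_4] + [v_2,v_3],
  ∂[v_0,v_2,v_3] = [v_2,v_3] − [v_0,v_3] + [v_0,v_2].
As a 9×6 matrix over Z this has rank 5, with invariant factors (1,1,1,1,1).

Now H_k = ker ∂_k / im ∂_{k+1}, so:

  H_0: rank C_0 − rank ∂_1 = 5 − 4 = 1, and the invariant factors of ∂_1 are all 1, so H_0 = Z.
  H_1: rank ker ∂_1 − rank ∂_2 = (9 − 4) − 5 = 0, and the invariant factors of ∂_2 are all 1, so H_1 = 0.
  H_2: rank ker ∂_2 − rank ∂_3 = (6 − 5) − 0 = 1, and there is no ∂_3, so H_2 = Z.

H_0 ≅ Z,  H_1 = 0,  H_2 ≅ Z.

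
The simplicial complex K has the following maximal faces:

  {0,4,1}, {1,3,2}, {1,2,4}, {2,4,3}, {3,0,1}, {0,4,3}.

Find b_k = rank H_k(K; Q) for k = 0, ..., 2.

K has 5 vertices, 9 edges, 6 triangles.
rank ∂_0 = 0, rank ∂_1 = 4 ⇒ b_0 = 5 − 0 − 4 = 1; all invariant factors of ∂_1 are 1 so no torsion. So H_0 = Z.
rank ∂_1 = 4, rank ∂_2 = 5 ⇒ b_1 = 9 − 4 − 5 = 0; all invariant factors of ∂_2 are 1 so no torsion. So H_1 = 0.
rank ∂_2 = 5, rank ∂_3 = 0 ⇒ b_2 = 6 − 5 − 0 = 1. So H_2 = Z.

b_0 = 1, b_1 = 0, b_2 = 1.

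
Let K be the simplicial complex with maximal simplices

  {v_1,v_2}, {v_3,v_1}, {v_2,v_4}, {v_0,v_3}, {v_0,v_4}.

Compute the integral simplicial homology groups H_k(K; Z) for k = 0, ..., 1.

We work with the vertex ordering v_0 < v_1 < v_2 < v_3 < v_4. The simplices of K, each written with vertices in increasing order, are:

  0-simplices (5): [v_0], [v_1], [v_2], [v_3], [v_4]
  1-simplices (5): [v_0,v_3], [v_0,v_4], [v_1,v_2], [v_1,v_3], [v_2,v_4]

so the chain groups are C_0 ≅ Z^5, C_1 ≅ Z^5.

Boundary ∂_1: C_1 → C_0 is given by ∂[p,q] = [q] − [p]. For instance
  ∂[v_2,v_4] = [v_4] − [v_2].
This gives a 5×5 integer matrix of rank 4; reducing to Smith normal form yields diagonal entries (1,1,1,1).

Now H_k = ker ∂_k / im ∂_{k+1}, so:

  H_0: rank C_0 − rank ∂_1 = 5 − 4 = 1, and the invariant factors of ∂_1 are all 1, so H_0 = Z.
  H_1: rank ker ∂_1 − rank ∂_2 = (5 − 4) − 0 = 1, and there is no ∂_2, so H_1 = Z.

H_0 ≅ Z,  H_1 ≅ Z.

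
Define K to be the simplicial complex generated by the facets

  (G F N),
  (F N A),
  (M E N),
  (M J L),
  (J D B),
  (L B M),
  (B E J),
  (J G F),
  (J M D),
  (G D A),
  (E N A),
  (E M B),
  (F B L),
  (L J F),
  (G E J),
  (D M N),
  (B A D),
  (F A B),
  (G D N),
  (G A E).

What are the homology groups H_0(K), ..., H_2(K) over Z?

We work with the vertex ordering A < B < D < E < F < G < J < L < M < N. The simplices of K, each written with vertices in increasing order, are:

  0-simplices (10): A, B, D, E, F, G, J, L, M, N
  1-simplices (30): AB, AD, AE, AF, AG, AN, BD, BE, BF, BJ, BL, BM, DG, DJ, DM, DN, EG, EJ, EM, EN, FG, FJ, FL, FN, GJ, GN, JL, JM, LM, MN
  2-simplices (20): ABD, ABF, ADG, AEG, AEN, AFN, BDJ, BEJ, BEM, BFL, BLM, DGN, DJM, DMN, EGJ, EMN, FGJ, FGN, FJL, JLM

giving chain groups C_0 ≅ Z^10, C_1 ≅ Z^30, C_2 ≅ Z^20.

∂_1: C_1 → C_0 sends each edge [p,q] (with p < q) to q − p.
The 10×30 boundary matrix has rank 9 and Smith normal form diag(1,1,1,1,1,1,1,1,1).

Boundary ∂_2: C_2 → C_1 sends each 2-simplex [p,q,r] to [q,r] − [p,r] + [p,q]. For instance
  ∂FGN = GN − FN + FG,
  ∂BFL = FL − BL + BF.
The 30×20 boundary matrix has rank 20 and Smith normal form diag(1,1,1,1,1,1,1,1,1,1,1,1,1,1,1,1,1,1,1,2).

From H_k ≅ ker(∂_k) / im(∂_{k+1}) we obtain:

  H_0: rank C_0 − rank ∂_1 = 10 − 9 = 1, and the invariant factors of ∂_1 are all 1, so H_0 = Z.
  H_1: rank ker ∂_1 − rank ∂_2 = (30 − 9) − 20 = 1, and ∂_2 has invariant factor 2 > 1, so H_1 = Z ⊕ Z/2Z.
  H_2: rank ker ∂_2 − rank ∂_3 = (20 − 20) − 0 = 0, and there is no ∂_3, so H_2 = 0.

As a check, the Euler characteristic is 10 − 30 + 20 = 0, which agrees with 1 − 1 + 0 = 0.

H_0 = Z,  H_1 = Z ⊕ Z/2Z,  H_2 = 0.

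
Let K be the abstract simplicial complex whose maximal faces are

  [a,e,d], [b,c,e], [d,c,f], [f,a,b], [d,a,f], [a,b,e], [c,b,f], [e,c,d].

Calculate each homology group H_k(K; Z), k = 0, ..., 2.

Fix the vertex order a < b < c < d < e < f and write every simplex with vertices in increasing order. Then dim K = 2 and the simplices of K are:

  0-simplices (6): a, b, c, d, e, f
  1-simplices (12): ab, ad, ae, af, bc, be, bf, cd, ce, cf, de, df
  2-simplices (8): abe, abf, ade, adf, bce, bcf, cde, cdf

Hence C_0 ≅ Z^6, C_1 ≅ Z^12, C_2 ≅ Z^8.

Boundary ∂_1: C_1 → C_0 is given by ∂[p,q] = [q] − [p]. For instance
  ∂ce = e − c.
As a 6×12 matrix over Z this has rank 5, with invariant factors (1,1,1,1,1).

The boundary map ∂_2: C_2 → C_1 acts by ∂[p,q,r] = [q,r] − [p,r] + [p,q]. For instance
  ∂bcf = cf − bf + bc,
  ∂cde = de − ce + cd.
The 12×8 boundary matrix has rank 7 and Smith normal form diag(1,1,1,1,1,1,1).

From H_k ≅ ker(∂_k) / im(∂_{k+1}) we obtain:

  H_0: rank C_0 − rank ∂_1 = 6 − 5 = 1, and the invariant factors of ∂_1 are all 1, so H_0 ≅ Z.
  H_1: rank ker ∂_1 − rank ∂_2 = (12 − 5) − 7 = 0, and the invariant factors of ∂_2 are all 1, so H_1 ≅ 0.
  H_2: rank ker ∂_2 − rank ∂_3 = (8 − 7) − 0 = 1, and there is no ∂_3, so H_2 ≅ Z.

(K is a triangulation of the 2-sphere S^2.)

H_0 ≅ Z,  H_1 = 0,  H_2 ≅ Z.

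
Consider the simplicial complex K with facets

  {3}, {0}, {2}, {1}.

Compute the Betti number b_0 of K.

b_0 = 4.

Fix the vertex order 0 < 1 < 2 < 3 and write every simplex with vertices in increasing order. Then dim K = 0 and the simplices of K are:

  0-simplices (4): [0], [1], [2], [3]

so the chain groups are C_0 ≅ Z^4.

Reading off H_k = ker ∂_k / im ∂_{k+1}:

  H_0: rank C_0 − rank ∂_1 = 4 − 0 = 4, and there is no ∂_1, so H_0 = Z^4.

(K is a triangulation of a set of 4 points.)

Hence the Betti numbers are b_0 = 4.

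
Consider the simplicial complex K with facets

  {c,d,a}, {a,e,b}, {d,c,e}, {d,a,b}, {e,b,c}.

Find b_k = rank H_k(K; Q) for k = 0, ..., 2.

b_0 = 1, b_1 = 1, b_2 = 0.

K has 5 vertices, 10 edges, 5 triangles.
rank ∂_0 = 0, rank ∂_1 = 4 ⇒ b_0 = 5 − 0 − 4 = 1; all invariant factors of ∂_1 are 1 so no torsion. So H_0 = Z.
rank ∂_1 = 4, rank ∂_2 = 5 ⇒ b_1 = 10 − 4 − 5 = 1; all invariant factors of ∂_2 are 1 so no torsion. So H_1 = Z.
rank ∂_2 = 5, rank ∂_3 = 0 ⇒ b_2 = 5 − 5 − 0 = 0. So H_2 = 0.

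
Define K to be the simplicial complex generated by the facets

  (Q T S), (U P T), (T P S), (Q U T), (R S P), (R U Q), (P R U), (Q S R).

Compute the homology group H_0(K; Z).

H_0 ≅ Z.

We work with the vertex ordering P < Q < R < S < T < U. The simplices of K, each written with vertices in increasing order, are:

  0-simplices (6): P, Q, R, S, T, U
  1-simplices (12): PR, PS, PT, PU, QR, QS, QT, QU, RS, RU, ST, TU
  2-simplices (8): PRS, PRU, PST, PTU, QRS, QRU, QST, QTU

so the chain groups are C_0 ≅ Z^6, C_1 ≅ Z^12, C_2 ≅ Z^8.

The boundary map ∂_1: C_1 → C_0 sends each edge [p,q] (with p < q) to q − p.
The 6×12 boundary matrix has rank 5 and Smith normal form diag(1,1,1,1,1).

∂_2: C_2 → C_1 acts by ∂[p,q,r] = [q,r] − [p,r] + [p,q]. For instance
  ∂QST = ST − QT + QS,
  ∂QTU = TU − QU + QT.
The resulting 12×8 matrix has rank 7, and its Smith normal form has invariant factors (1,1,1,1,1,1,1).

Reading off H_k = ker ∂_k / im ∂_{k+1}:

  H_0: rank C_0 − rank ∂_1 = 6 − 5 = 1, and the invariant factors of ∂_1 are all 1, so H_0 ≅ Z.

(K is a triangulation of the 2-sphere S^2.)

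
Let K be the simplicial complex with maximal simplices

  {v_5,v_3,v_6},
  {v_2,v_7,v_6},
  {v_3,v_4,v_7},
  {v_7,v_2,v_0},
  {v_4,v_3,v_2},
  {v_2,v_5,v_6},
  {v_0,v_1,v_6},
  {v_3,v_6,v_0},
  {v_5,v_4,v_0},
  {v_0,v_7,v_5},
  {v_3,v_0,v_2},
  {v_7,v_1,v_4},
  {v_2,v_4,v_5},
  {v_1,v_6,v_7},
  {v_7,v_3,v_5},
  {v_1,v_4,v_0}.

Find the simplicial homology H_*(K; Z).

Order the vertices as v_0 < v_1 < v_2 < v_3 < v_4 < v_5 < v_6 < v_7. Listing each simplex with vertices in this order, K has dimension 2 with simplices:

  0-simplices (8): [v_0], [v_1], [v_2], [v_3], [v_4], [v_5], [v_6], [v_7]
  1-simplices (24): (24 of them)
  2-simplices (16): (16 of them)

so the chain groups are C_0 ≅ Z^8, C_1 ≅ Z^24, C_2 ≅ Z^16.

∂_1: C_1 → C_0 is given by ∂[p,q] = [q] − [p]. For instance
  ∂[v_4,v_5] = [v_5] − [v_4].
As a 8×24 matrix over Z this has rank 7, with invariant factors (1,1,1,1,1,1,1).

∂_2: C_2 → C_1 sends each 2-simplex [p,q,r] to [q,r] − [p,r] + [p,q]. For instance
  ∂[v_2,v_5,v_6] = [v_5,v_6] − [v_2,v_6] + [v_2,v_5],
  ∂[v_0,v_5,v_7] = [v_5,v_7] − [v_0,v_7] + [v_0,v_5].
As a 24×16 matrix over Z this has rank 15, with invariant factors (1,1,1,1,1,1,1,1,1,1,1,1,1,1,1).

Now H_k = ker ∂_k / im ∂_{k+1}, so:

  H_0: rank C_0 − rank ∂_1 = 8 − 7 = 1, and the invariant factors of ∂_1 are all 1, so H_0 ≅ Z.
  H_1: rank ker ∂_1 − rank ∂_2 = (24 − 7) − 15 = 2, and the invariant factors of ∂_2 are all 1, so H_1 ≅ Z^2.
  H_2: rank ker ∂_2 − rank ∂_3 = (16 − 15) − 0 = 1, and there is no ∂_3, so H_2 ≅ Z.

As a check, the Euler characteristic is 8 − 24 + 16 = 0, which agrees with 1 − 2 + 1 = 0.
(K is a triangulation of the torus T^2.)

H_0 = Z,  H_1 = Z^2,  H_2 = Z.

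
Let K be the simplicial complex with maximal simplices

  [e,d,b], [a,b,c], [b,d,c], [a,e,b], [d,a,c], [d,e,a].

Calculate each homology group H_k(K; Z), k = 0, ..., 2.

H_0 ≅ Z,  H_1 = 0,  H_2 ≅ Z.

Take the total order a < b < c < d < e on the vertex set. Then K (dimension 2) consists of the simplices:

  0-simplices (5): a, b, c, d, e
  1-simplices (9): ab, ac, ad, ae, bc, bd, be, cd, de
  2-simplices (6): abc, abe, acd, ade, bcd, bde

giving chain groups C_0 ≅ Z^5, C_1 ≅ Z^9, C_2 ≅ Z^6.

The boundary map ∂_1: C_1 → C_0 maps an edge to its endpoints' difference, ∂[p,q] = q − p.
This gives a 5×9 integer matrix of rank 4; reducing to Smith normal form yields diagonal entries (1,1,1,1).

The boundary map ∂_2: C_2 → C_1 maps a triangle to the signed sum of its edges. For instance
  ∂abc = bc − ac + ab,
  ∂acd = cd − ad + ac.
As a 9×6 matrix over Z this has rank 5, with invariant factors (1,1,1,1,1).

Now H_k = ker ∂_k / im ∂_{k+1}, so:

  H_0: rank C_0 − rank ∂_1 = 5 − 4 = 1, and the invariant factors of ∂_1 are all 1, so H_0 ≅ Z.
  H_1: rank ker ∂_1 − rank ∂_2 = (9 − 4) − 5 = 0, and the invariant factors of ∂_2 are all 1, so H_1 ≅ 0.
  H_2: rank ker ∂_2 − rank ∂_3 = (6 − 5) − 0 = 1, and there is no ∂_3, so H_2 ≅ Z.

(K is a triangulation of the 2-sphere S^2.)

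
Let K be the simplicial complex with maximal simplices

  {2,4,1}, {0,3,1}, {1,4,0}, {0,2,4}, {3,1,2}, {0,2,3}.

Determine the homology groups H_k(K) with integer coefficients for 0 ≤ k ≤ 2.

H_0 ≅ Z,  H_1 = 0,  H_2 ≅ Z.

We work with the vertex ordering 0 < 1 < 2 < 3 < 4. The simplices of K, each written with vertices in increasing order, are:

  0-simplices (5): [0], [1], [2], [3], [4]
  1-simplices (9): [0,1], [0,2], [0,3], [0,4], [1,2], [1,3], [1,4], [2,3], [2,4]
  2-simplices (6): [0,1,3], [0,1,4], [0,2,3], [0,2,4], [1,2,3], [1,2,4]

so the chain groups are C_0 ≅ Z^5, C_1 ≅ Z^9, C_2 ≅ Z^6.

∂_1: C_1 → C_0 maps an edge to its endpoints' difference, ∂[p,q] = q − p.
This gives a 5×9 integer matrix of rank 4; reducing to Smith normal form yields diagonal entries (1,1,1,1).

Boundary ∂_2: C_2 → C_1 sends each 2-simplex [p,q,r] to [q,r] − [p,r] + [p,q]. For instance
  ∂[0,2,3] = [2,3] − [0,3] + [0,2],
  ∂[0,1,4] = [1,4] − [0,4] + [0,1].
The 9×6 boundary matrix has rank 5 and Smith normal form diag(1,1,1,1,1).

From H_k ≅ ker(∂_k) / im(∂_{k+1}) we obtain:

  H_0: rank C_0 − rank ∂_1 = 5 − 4 = 1, and the invariant factors of ∂_1 are all 1, so H_0 = Z.
  H_1: rank ker ∂_1 − rank ∂_2 = (9 − 4) − 5 = 0, and the invariant factors of ∂_2 are all 1, so H_1 = 0.
  H_2: rank ker ∂_2 − rank ∂_3 = (6 − 5) − 0 = 1, and there is no ∂_3, so H_2 = Z.

As a check, the Euler characteristic is 5 − 9 + 6 = 2, which agrees with 1 − 0 + 1 = 2.
(K is a triangulation of the 2-sphere S^2.)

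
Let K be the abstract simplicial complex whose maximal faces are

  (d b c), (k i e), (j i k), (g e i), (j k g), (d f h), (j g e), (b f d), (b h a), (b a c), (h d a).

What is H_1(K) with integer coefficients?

Order the vertices as a < b < c < d < e < f < g < h < i < j < k. Listing each simplex with vertices in this order, K has dimension 2 with simplices:

  0-simplices (11): a, b, c, d, e, f, g, h, i, j, k
  1-simplices (22): ab, ac, ad, ah, bc, bd, bf, bh, cd, df, dh, eg, ei, ej, ek, fh, gi, gj, gk, ij, ik, jk
  2-simplices (11): abc, abh, adh, bcd, bdf, dfh, egi, egj, eik, gjk, ijk

giving chain groups C_0 ≅ Z^11, C_1 ≅ Z^22, C_2 ≅ Z^11.

The boundary map ∂_1: C_1 → C_0 sends each edge [p,q] (with p < q) to q − p. For instance
  ∂ek = k − e.
As a 11×22 matrix over Z this has rank 9, with invariant factors (1,1,1,1,1,1,1,1,1).

The boundary map ∂_2: C_2 → C_1 sends each 2-simplex [p,q,r] to [q,r] − [p,r] + [p,q]. For instance
  ∂egj = gj − ej + eg,
  ∂gjk = jk − gk + gj.
The 22×11 boundary matrix has rank 11 and Smith normal form diag(1,1,1,1,1,1,1,1,1,1,1).

Reading off H_k = ker ∂_k / im ∂_{k+1}:

  H_1: rank ker ∂_1 − rank ∂_2 = (22 − 9) − 11 = 2, and the invariant factors of ∂_2 are all 1, so H_1 = Z^2.

(K is a triangulation of the disjoint union of the Möbius band and the cylinder S^1 x I.)

H_1 ≅ Z^2.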